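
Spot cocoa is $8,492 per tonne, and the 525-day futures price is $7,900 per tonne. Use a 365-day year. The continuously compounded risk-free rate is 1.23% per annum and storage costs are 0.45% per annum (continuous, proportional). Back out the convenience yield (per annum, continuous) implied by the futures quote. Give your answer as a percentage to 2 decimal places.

F = S·e^((r+u−y)T) ⇒ (r+u−y) = ln(F/S)/T
ln(7900/8492) = -0.072262; /T ⇒ -0.050239
y = r + u − ln(F/S)/T = 0.0123 + 0.0045 + 0.050239 = 0.067039
y = 6.70%

6.70%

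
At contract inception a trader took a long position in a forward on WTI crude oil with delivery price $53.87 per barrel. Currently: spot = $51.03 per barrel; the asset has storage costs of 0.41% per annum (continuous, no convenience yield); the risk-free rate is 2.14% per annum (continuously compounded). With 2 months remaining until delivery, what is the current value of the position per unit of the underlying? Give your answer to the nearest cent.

-$2.61 per barrel

Current fair forward for the remaining 2 months: F = S·e^((r + u)·T), (r + u) = 0.0214 + 0.0041 = 0.0255
F = 51.03 · e^(0.0255 × 2/12) = 51.03 × 1.004259 = 51.2473
Value of long forward = (F − K)·e^(−rT) = (51.2473 − 53.87) · e^(−0.0214·2/12)
= -2.6227 × 0.996440 = -2.61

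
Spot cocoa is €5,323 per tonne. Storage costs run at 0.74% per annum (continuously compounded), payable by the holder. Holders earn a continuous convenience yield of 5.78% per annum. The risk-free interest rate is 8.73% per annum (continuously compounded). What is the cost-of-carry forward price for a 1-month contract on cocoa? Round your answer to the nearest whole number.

Net carry = r + u − y = 0.0873 + 0.0074 − 0.0578 = 0.0369
F = S·e^((r+u−y)T) = 5323 · e^(0.0369 × 1/12) = 5323 · e^0.003075
= 5323 × 1.003080 = €5,339 per tonne

€5,339 per tonne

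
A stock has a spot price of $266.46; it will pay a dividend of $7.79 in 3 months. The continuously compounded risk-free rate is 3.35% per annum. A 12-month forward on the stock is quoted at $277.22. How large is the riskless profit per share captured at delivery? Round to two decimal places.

$9.67 per share

PV(dividends) I = 7.79·e^(−0.0335·3/12) = 7.7250
Fair forward F* = (S − I)·e^(rT) = (266.46 − 7.7250)·e^0.033500 = 258.7350 × 1.034067 = 267.5493
Market $277.22 > fair 267.5493: forward overpriced → cash-and-carry (borrow at r, buy the stock and collect the dividends, short the forward).
Profit at T = |F_mkt − F*| = |277.22 − 267.5493| = $9.67 per share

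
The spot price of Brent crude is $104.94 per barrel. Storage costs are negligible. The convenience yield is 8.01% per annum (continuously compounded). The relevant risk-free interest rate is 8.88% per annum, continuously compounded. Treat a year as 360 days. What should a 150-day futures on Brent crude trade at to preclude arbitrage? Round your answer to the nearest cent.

Net carry = r + u − y = 0.0888 + 0.0000 − 0.0801 = 0.0087
F = S·e^((r+u−y)T) = 104.94 · e^(0.0087 × 150/360) = 104.94 · e^0.003625
= 104.94 × 1.003632 = $105.32 per barrel

$105.32 per barrel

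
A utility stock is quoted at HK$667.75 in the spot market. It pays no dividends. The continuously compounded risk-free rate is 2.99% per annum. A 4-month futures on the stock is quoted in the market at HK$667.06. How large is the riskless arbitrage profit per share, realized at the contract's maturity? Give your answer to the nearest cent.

HK$7.38 per share

Fair futures: F* = S·e^(carry·T), with carry = r = 0.0299
F* = 667.75 · e^(0.0299 × 4/12) = 667.75 · e^0.009967 = 667.75 × 1.010017 = HK$674.4389
Market HK$667.06 < fair HK$674.4389: forward underpriced → reverse cash-and-carry (short spot, go long the forward).
At maturity, profit = |F_mkt − F*| = |667.06 − 674.4389| = HK$7.38 per share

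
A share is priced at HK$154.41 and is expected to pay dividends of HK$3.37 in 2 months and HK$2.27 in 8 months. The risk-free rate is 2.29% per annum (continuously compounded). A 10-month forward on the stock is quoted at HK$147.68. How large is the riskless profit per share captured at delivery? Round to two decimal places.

HK$4.00 per share

PV(dividends) I = 3.37·e^(−0.0229·2/12) + 2.27·e^(−0.0229·8/12) = 5.5928
Fair forward F* = (S − I)·e^(rT) = (154.41 − 5.5928)·e^0.019083 = 148.8172 × 1.019266 = 151.6843
Market HK$147.68 < fair 151.6843: forward underpriced → reverse cash-and-carry (short the stock, invest proceeds at r, pay the dividends, go long the forward).
Profit at T = |F_mkt − F*| = |147.68 − 151.6843| = HK$4.00 per share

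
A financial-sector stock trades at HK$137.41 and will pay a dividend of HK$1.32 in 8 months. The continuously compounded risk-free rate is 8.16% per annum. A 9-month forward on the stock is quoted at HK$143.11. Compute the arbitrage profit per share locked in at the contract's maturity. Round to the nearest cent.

PV(dividends) I = 1.32·e^(−0.0816·8/12) = 1.2501
Fair forward F* = (S − I)·e^(rT) = (137.41 − 1.2501)·e^0.061200 = 136.1599 × 1.063112 = 144.7532
Market HK$143.11 < fair 144.7532: forward underpriced → reverse cash-and-carry (short the stock, invest proceeds at r, pay the dividends, go long the forward).
Profit at T = |F_mkt − F*| = |143.11 − 144.7532| = HK$1.64 per share

HK$1.64 per share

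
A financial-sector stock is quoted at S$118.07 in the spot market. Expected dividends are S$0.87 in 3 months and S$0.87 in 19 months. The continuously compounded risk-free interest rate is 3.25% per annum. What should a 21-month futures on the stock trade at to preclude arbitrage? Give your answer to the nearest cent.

S$123.19

PV(dividends) I = 0.87·e^(−0.0325·3/12) + 0.87·e^(−0.0325·19/12)
I = 0.8630 + 0.8264 = 1.6894
F = (S − I)·e^(rT) = (118.07 − 1.6894) · e^(0.0325·21/12)
= 116.3806 · e^0.056875 = 116.3806 × 1.058523 = S$123.19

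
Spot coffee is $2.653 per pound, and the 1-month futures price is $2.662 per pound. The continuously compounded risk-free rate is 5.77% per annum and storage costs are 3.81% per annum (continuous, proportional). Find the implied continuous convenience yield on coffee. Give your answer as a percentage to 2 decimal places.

5.52%

F = S·e^((r+u−y)T) ⇒ (r+u−y) = ln(F/S)/T
ln(2.662/2.653) = 0.003387; /T ⇒ 0.040644
y = r + u − ln(F/S)/T = 0.0577 + 0.0381 − 0.040644 = 0.055156
y = 5.52%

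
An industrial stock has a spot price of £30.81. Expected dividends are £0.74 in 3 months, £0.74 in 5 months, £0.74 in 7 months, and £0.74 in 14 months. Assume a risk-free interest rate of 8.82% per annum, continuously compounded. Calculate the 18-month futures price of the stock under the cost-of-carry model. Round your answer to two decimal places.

PV(dividends) I = 0.74·e^(−0.0882·3/12) + 0.74·e^(−0.0882·5/12) + 0.74·e^(−0.0882·7/12) + 0.74·e^(−0.0882·14/12)
I = 0.7239 + 0.7133 + 0.7029 + 0.6676 = 2.8077
F = (S − I)·e^(rT) = (30.81 − 2.8077) · e^(0.0882·18/12)
= 28.0023 · e^0.132300 = 28.0023 × 1.141451 = £31.96

£31.96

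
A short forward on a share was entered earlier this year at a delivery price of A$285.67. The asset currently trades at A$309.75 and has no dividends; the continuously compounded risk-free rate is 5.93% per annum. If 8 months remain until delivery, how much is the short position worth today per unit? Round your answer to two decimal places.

-A$35.15

Current fair forward for the remaining 8 months: F = S·e^(r·T), r = 0.0593
F = 309.75 · e^(0.0593 × 8/12) = 309.75 × 1.040325 = 322.2407
Value of long forward = (F − K)·e^(−rT) = (322.2407 − 285.67) · e^(−0.0593·8/12)
= 36.5707 × 0.961238 = 35.15
Short position value = −(long value) = -A$35.15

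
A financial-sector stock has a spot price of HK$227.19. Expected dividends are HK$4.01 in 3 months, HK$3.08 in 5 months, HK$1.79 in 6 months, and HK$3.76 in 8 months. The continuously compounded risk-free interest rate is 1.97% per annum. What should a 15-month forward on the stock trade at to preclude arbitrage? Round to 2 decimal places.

HK$220.01

PV(dividends) I = 4.01·e^(−0.0197·3/12) + 3.08·e^(−0.0197·5/12) + 1.79·e^(−0.0197·6/12) + 3.76·e^(−0.0197·8/12)
I = 3.9903 + 3.0548 + 1.7725 + 3.7109 = 12.5285
F = (S − I)·e^(rT) = (227.19 − 12.5285) · e^(0.0197·15/12)
= 214.6615 · e^0.024625 = 214.6615 × 1.024931 = HK$220.01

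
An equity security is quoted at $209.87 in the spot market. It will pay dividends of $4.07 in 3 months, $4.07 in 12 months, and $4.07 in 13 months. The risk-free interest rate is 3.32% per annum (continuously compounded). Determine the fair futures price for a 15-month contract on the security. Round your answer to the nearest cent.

PV(dividends) I = 4.07·e^(−0.0332·3/12) + 4.07·e^(−0.0332·12/12) + 4.07·e^(−0.0332·13/12)
I = 4.0364 + 3.9371 + 3.9262 = 11.8997
F = (S − I)·e^(rT) = (209.87 − 11.8997) · e^(0.0332·15/12)
= 197.9703 · e^0.041500 = 197.9703 × 1.042373 = $206.36

$206.36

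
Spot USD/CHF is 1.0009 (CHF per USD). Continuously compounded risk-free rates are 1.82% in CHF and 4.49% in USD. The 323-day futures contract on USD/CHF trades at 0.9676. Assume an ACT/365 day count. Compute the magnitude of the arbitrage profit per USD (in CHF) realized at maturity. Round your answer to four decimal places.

0.0099 per USD (in CHF)

Fair futures: F* = S·e^(carry·T), with carry = (r_CHF − r_USD) = 0.0182 − 0.0449 = -0.0267
F* = 1.0009 · e^(-0.0267 × 323/365) = 1.0009 · e^-0.023628 = 1.0009 × 0.976649 = 0.9775
Market 0.9676 < fair 0.9775: forward underpriced → reverse cash-and-carry (short spot, go long the forward).
At maturity, profit = |F_mkt − F*| = |0.9676 − 0.9775| = 0.0099 per USD (in CHF)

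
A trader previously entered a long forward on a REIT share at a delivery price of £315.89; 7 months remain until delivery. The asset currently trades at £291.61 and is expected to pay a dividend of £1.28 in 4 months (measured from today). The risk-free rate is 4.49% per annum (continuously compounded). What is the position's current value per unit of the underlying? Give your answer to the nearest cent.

-£17.37

PV(remaining dividends) I = 1.28·e^(−0.0449·4/12) = 1.2610
Current forward F = (S − I)·e^(rT) = (291.61 − 1.2610)·e^(0.0449·7/12) = 290.3490 × 1.026538 = 298.0543
Value (long) = (F − K)·e^(−rT) = (298.0543 − 315.89) × 0.974148 = -17.3746
Value = -£17.37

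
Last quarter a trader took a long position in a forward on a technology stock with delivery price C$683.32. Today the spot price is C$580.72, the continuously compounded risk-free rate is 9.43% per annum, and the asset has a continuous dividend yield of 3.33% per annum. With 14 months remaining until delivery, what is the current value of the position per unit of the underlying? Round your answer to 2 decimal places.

-C$53.54

Current fair forward for the remaining 14 months: F = S·e^((r − q)·T), (r − q) = 0.0943 − 0.0333 = 0.0610
F = 580.72 · e^(0.0610 × 14/12) = 580.72 × 1.073760 = 623.5539
Value of long forward = (F − K)·e^(−rT) = (623.5539 − 683.32) · e^(−0.0943·14/12)
= -59.7661 × 0.895819 = -53.54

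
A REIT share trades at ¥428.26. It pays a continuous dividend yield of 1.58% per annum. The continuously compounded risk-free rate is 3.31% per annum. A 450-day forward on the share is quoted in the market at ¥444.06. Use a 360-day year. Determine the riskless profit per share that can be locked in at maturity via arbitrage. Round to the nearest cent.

¥6.44 per share

Fair forward: F* = S·e^(carry·T), with carry = (r − q) = 0.0331 − 0.0158 = 0.0173
F* = 428.26 · e^(0.0173 × 450/360) = 428.26 · e^0.021625 = 428.26 × 1.021861 = ¥437.6222
Market ¥444.06 > fair ¥437.6222: forward overpriced → cash-and-carry (buy spot, short the forward).
At maturity, profit = |F_mkt − F*| = |444.06 − 437.6222| = ¥6.44 per share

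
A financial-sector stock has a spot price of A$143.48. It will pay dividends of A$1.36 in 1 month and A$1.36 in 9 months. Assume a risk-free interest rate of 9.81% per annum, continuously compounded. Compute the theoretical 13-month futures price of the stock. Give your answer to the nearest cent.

PV(dividends) I = 1.36·e^(−0.0981·1/12) + 1.36·e^(−0.0981·9/12)
I = 1.3489 + 1.2635 = 2.6124
F = (S − I)·e^(rT) = (143.48 − 2.6124) · e^(0.0981·13/12)
= 140.8676 · e^0.106275 = 140.8676 × 1.112128 = A$156.66

A$156.66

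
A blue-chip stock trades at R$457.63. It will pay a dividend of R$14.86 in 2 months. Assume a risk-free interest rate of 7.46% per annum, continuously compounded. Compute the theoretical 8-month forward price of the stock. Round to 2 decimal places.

PV(dividends) I = 14.86·e^(−0.0746·2/12)
I = 14.6764
F = (S − I)·e^(rT) = (457.63 − 14.6764) · e^(0.0746·8/12)
= 442.9536 · e^0.049733 = 442.9536 × 1.050990 = R$465.54

R$465.54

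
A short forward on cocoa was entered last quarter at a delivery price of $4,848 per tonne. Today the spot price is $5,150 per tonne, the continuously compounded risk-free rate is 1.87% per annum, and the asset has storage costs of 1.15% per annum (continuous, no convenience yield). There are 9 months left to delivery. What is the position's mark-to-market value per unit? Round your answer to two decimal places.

Current fair forward for the remaining 9 months: F = S·e^((r + u)·T), (r + u) = 0.0187 + 0.0115 = 0.0302
F = 5150 · e^(0.0302 × 9/12) = 5150 × 1.02290846 = 5267.9786
Value of long forward = (F − K)·e^(−rT) = (5267.9786 − 4848) · e^(−0.0187·9/12)
= 419.9786 × 0.98607289 = 414.13
Short position value = −(long value) = -$414.13

-$414.13 per tonne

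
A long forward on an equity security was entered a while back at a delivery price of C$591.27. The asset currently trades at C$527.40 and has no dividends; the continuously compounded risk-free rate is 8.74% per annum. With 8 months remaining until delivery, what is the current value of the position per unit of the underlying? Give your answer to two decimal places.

Current fair forward for the remaining 8 months: F = S·e^(r·T), r = 0.0874
F = 527.40 · e^(0.0874 × 8/12) = 527.40 × 1.059998 = 559.0429
Value of long forward = (F − K)·e^(−rT) = (559.0429 − 591.27) · e^(−0.0874·8/12)
= -32.2271 × 0.943398 = -30.40

-C$30.40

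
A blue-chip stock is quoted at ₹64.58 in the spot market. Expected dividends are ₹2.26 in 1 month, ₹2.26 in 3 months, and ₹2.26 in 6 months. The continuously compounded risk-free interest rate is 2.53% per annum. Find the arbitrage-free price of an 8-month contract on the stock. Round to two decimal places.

₹58.83

PV(dividends) I = 2.26·e^(−0.0253·1/12) + 2.26·e^(−0.0253·3/12) + 2.26·e^(−0.0253·6/12)
I = 2.2552 + 2.2458 + 2.2316 = 6.7326
F = (S − I)·e^(rT) = (64.58 − 6.7326) · e^(0.0253·8/12)
= 57.8474 · e^0.016867 = 57.8474 × 1.017010 = ₹58.83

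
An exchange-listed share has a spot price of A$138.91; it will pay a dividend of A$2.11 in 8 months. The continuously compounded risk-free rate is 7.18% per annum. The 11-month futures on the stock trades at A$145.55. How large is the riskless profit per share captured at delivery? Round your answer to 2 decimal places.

A$0.66 per share

PV(dividends) I = 2.11·e^(−0.0718·8/12) = 2.0114
Fair futures F* = (S − I)·e^(rT) = (138.91 − 2.0114)·e^0.065817 = 136.8986 × 1.068031 = 146.2119
Market A$145.55 < fair 146.2119: forward underpriced → reverse cash-and-carry (short the stock, invest proceeds at r, pay the dividends, go long the forward).
Profit at T = |F_mkt − F*| = |145.55 − 146.2119| = A$0.66 per share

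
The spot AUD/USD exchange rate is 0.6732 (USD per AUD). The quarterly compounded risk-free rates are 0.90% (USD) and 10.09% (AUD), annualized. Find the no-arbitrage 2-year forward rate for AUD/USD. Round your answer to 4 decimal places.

0.5616

By covered interest parity, F = S · (1+r_USD/4)^(4T) / (1+r_AUD/4)^(4T)
= 0.6732 × 1.018142 / 1.220544 = 0.6732 × 0.834171
F = 0.5616 USD per AUD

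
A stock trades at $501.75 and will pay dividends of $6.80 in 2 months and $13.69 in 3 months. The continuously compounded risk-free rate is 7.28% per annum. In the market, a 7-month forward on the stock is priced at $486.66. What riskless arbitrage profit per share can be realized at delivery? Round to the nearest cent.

PV(dividends) I = 6.80·e^(−0.0728·2/12) + 13.69·e^(−0.0728·3/12) = 20.1611
Fair forward F* = (S − I)·e^(rT) = (501.75 − 20.1611)·e^0.042467 = 481.5889 × 1.043382 = 502.4812
Market $486.66 < fair 502.4812: forward underpriced → reverse cash-and-carry (short the stock, invest proceeds at r, pay the dividends, go long the forward).
Profit at T = |F_mkt − F*| = |486.66 − 502.4812| = $15.82 per share

$15.82 per share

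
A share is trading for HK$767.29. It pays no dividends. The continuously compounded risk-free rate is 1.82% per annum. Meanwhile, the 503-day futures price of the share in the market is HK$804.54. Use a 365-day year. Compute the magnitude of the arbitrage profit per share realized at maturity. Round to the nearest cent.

HK$17.76 per share

Fair futures: F* = S·e^(carry·T), with carry = r = 0.0182
F* = 767.29 · e^(0.0182 × 503/365) = 767.29 · e^0.025081 = 767.29 × 1.025398 = HK$786.7776
Market HK$804.54 > fair HK$786.7776: forward overpriced → cash-and-carry (buy spot, short the forward).
At maturity, profit = |F_mkt − F*| = |804.54 − 786.7776| = HK$17.76 per share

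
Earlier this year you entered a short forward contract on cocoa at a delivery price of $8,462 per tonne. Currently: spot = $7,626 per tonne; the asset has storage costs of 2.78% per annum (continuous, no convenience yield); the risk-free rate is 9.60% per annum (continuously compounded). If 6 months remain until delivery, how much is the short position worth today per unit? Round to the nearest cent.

Current fair forward for the remaining 6 months: F = S·e^((r + u)·T), (r + u) = 0.0960 + 0.0278 = 0.1238
F = 7626 · e^(0.1238 × 6/12) = 7626 × 1.06385595 = 8112.9655
Value of long forward = (F − K)·e^(−rT) = (8112.9655 − 8462) · e^(−0.0960·6/12)
= -349.0345 × 0.95313379 = -332.68
Short position value = −(long value) = $332.68

$332.68 per tonne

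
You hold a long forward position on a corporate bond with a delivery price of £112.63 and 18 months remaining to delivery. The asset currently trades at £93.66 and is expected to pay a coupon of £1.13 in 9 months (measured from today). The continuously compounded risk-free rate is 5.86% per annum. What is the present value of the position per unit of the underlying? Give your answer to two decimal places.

PV(remaining coupons) I = 1.13·e^(−0.0586·9/12) = 1.0814
Current forward F = (S − I)·e^(rT) = (93.66 − 1.0814)·e^(0.0586·18/12) = 92.5786 × 1.091879 = 101.0846
Value (long) = (F − K)·e^(−rT) = (101.0846 − 112.63) × 0.915852 = -10.5739
Value = -£10.57

-£10.57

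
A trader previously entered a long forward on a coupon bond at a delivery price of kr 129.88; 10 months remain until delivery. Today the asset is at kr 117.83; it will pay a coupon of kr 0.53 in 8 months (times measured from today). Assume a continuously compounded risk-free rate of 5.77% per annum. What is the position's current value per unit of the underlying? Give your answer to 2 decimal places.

PV(remaining coupons) I = 0.53·e^(−0.0577·8/12) = 0.5100
Current forward F = (S − I)·e^(rT) = (117.83 − 0.5100)·e^(0.0577·10/12) = 117.3200 × 1.049258 = 123.0989
Value (long) = (F − K)·e^(−rT) = (123.0989 − 129.88) × 0.953054 = -6.4628
Value = -kr 6.46

-kr 6.46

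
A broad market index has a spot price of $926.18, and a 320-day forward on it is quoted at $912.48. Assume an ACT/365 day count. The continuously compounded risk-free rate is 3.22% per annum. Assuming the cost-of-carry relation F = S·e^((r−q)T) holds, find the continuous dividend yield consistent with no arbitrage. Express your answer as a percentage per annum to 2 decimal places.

From F = S·e^((r−q)T): (r − q) = ln(F/S)/T
ln(912.48/926.18) = ln(0.985208) = -0.014902
(r − q) = -0.014902 / (320/365) = -0.016998
q = r − ln(F/S)/T = 0.0322 + 0.016998 = 0.049198
q = 4.92%

4.92%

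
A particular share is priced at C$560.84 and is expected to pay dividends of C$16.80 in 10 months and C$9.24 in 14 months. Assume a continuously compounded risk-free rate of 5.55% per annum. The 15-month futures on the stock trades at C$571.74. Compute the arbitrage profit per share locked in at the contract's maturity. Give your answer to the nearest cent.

PV(dividends) I = 16.80·e^(−0.0555·10/12) + 9.24·e^(−0.0555·14/12) = 24.7014
Fair futures F* = (S − I)·e^(rT) = (560.84 − 24.7014)·e^0.069375 = 536.1386 × 1.071838 = 574.6537
Market C$571.74 < fair 574.6537: forward underpriced → reverse cash-and-carry (short the stock, invest proceeds at r, pay the dividends, go long the forward).
Profit at T = |F_mkt − F*| = |571.74 − 574.6537| = C$2.91 per share

C$2.91 per share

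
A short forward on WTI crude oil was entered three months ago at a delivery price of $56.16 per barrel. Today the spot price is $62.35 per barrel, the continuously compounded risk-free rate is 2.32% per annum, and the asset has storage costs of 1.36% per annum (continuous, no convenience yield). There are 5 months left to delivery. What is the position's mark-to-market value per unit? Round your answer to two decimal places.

-$7.08 per barrel

Current fair forward for the remaining 5 months: F = S·e^((r + u)·T), (r + u) = 0.0232 + 0.0136 = 0.0368
F = 62.35 · e^(0.0368 × 5/12) = 62.35 × 1.015451 = 63.3134
Value of long forward = (F − K)·e^(−rT) = (63.3134 − 56.16) · e^(−0.0232·5/12)
= 7.1534 × 0.990380 = 7.08
Short position value = −(long value) = -$7.08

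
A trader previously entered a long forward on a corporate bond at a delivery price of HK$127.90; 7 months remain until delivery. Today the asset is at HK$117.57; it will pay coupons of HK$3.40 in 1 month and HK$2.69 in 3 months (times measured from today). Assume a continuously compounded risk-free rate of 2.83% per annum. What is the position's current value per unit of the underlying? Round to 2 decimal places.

-HK$14.30

PV(remaining coupons) I = 3.40·e^(−0.0283·1/12) + 2.69·e^(−0.0283·3/12) = 6.0630
Current forward F = (S − I)·e^(rT) = (117.57 − 6.0630)·e^(0.0283·7/12) = 111.5070 × 1.016645 = 113.3630
Value (long) = (F − K)·e^(−rT) = (113.3630 − 127.90) × 0.983627 = -14.2990
Value = -HK$14.30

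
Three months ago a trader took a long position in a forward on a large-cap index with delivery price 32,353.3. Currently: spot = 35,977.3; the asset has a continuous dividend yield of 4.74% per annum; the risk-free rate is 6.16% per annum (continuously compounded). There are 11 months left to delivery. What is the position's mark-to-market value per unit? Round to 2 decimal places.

3870.52

Current fair forward for the remaining 11 months: F = S·e^((r − q)·T), (r − q) = 0.0616 − 0.0474 = 0.0142
F = 35977.3 · e^(0.0142 × 11/12) = 35977.3 × 1.01310175 = 36448.6656
Value of long forward = (F − K)·e^(−rT) = (36448.6656 − 32353.3) · e^(−0.0616·11/12)
= 4095.3656 × 0.94509799 = 3870.52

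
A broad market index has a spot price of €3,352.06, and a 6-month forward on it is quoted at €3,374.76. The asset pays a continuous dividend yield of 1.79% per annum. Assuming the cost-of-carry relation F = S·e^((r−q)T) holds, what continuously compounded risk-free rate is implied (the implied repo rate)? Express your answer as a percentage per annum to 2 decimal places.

3.14%

From F = S·e^((r−q)T): (r − q) = ln(F/S)/T
ln(3374.76/3352.06) = ln(1.006772) = 0.006749
(r − q) = 0.006749 / (6/12) = 0.013498
r = ln(F/S)/T + q = 0.013498 + 0.0179 = 0.031398
r = 3.14%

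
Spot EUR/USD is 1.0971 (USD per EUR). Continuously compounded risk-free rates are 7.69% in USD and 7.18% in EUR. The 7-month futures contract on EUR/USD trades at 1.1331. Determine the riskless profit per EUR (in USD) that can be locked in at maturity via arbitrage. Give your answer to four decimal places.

Fair futures: F* = S·e^(carry·T), with carry = (r_USD − r_EUR) = 0.0769 − 0.0718 = 0.0051
F* = 1.0971 · e^(0.0051 × 7/12) = 1.0971 · e^0.002975 = 1.0971 × 1.002979 = 1.1004
Market 1.1331 > fair 1.1004: forward overpriced → cash-and-carry (buy spot, short the forward).
At maturity, profit = |F_mkt − F*| = |1.1331 − 1.1004| = 0.0327 per EUR (in USD)

0.0327 per EUR (in USD)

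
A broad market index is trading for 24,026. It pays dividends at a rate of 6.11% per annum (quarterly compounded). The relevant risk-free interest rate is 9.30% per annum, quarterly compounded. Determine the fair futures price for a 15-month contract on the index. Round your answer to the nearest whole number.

24,985

F = S · (1+r/4)^(4T) / (1+q/4)^(4T)
= 24026 × 1.121783 / 1.078744 = 24026 × 1.039897
F = 24,985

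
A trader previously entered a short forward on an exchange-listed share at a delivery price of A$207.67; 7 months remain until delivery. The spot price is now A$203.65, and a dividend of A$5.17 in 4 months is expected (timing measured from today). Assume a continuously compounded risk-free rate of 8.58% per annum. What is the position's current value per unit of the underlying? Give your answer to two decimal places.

-A$1.09

PV(remaining dividends) I = 5.17·e^(−0.0858·4/12) = 5.0242
Current forward F = (S − I)·e^(rT) = (203.65 − 5.0242)·e^(0.0858·7/12) = 198.6258 × 1.051324 = 208.8201
Value (long) = (F − K)·e^(−rT) = (208.8201 − 207.67) × 0.951182 = 1.0940
Short position value = −(long value) = -A$1.09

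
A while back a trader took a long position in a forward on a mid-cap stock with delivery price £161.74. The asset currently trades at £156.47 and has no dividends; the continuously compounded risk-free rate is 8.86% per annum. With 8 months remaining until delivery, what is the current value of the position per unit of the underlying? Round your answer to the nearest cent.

Current fair forward for the remaining 8 months: F = S·e^(r·T), r = 0.0886
F = 156.47 · e^(0.0886 × 8/12) = 156.47 × 1.060846 = 165.9906
Value of long forward = (F − K)·e^(−rT) = (165.9906 − 161.74) · e^(−0.0886·8/12)
= 4.2506 × 0.942644 = 4.01

£4.01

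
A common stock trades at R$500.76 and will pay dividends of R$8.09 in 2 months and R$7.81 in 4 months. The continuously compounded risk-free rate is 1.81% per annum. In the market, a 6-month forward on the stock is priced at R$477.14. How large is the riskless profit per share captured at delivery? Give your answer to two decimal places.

PV(dividends) I = 8.09·e^(−0.0181·2/12) + 7.81·e^(−0.0181·4/12) = 15.8287
Fair forward F* = (S − I)·e^(rT) = (500.76 − 15.8287)·e^0.009050 = 484.9313 × 1.009091 = 489.3398
Market R$477.14 < fair 489.3398: forward underpriced → reverse cash-and-carry (short the stock, invest proceeds at r, pay the dividends, go long the forward).
Profit at T = |F_mkt − F*| = |477.14 − 489.3398| = R$12.20 per share

R$12.20 per share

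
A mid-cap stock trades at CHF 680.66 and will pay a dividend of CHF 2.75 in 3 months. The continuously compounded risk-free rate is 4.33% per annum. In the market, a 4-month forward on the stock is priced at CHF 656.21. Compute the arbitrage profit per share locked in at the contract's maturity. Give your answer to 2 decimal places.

CHF 31.59 per share

PV(dividends) I = 2.75·e^(−0.0433·3/12) = 2.7204
Fair forward F* = (S − I)·e^(rT) = (680.66 − 2.7204)·e^0.014433 = 677.9396 × 1.014538 = 687.7955
Market CHF 656.21 < fair 687.7955: forward underpriced → reverse cash-and-carry (short the stock, invest proceeds at r, pay the dividends, go long the forward).
Profit at T = |F_mkt − F*| = |656.21 − 687.7955| = CHF 31.59 per share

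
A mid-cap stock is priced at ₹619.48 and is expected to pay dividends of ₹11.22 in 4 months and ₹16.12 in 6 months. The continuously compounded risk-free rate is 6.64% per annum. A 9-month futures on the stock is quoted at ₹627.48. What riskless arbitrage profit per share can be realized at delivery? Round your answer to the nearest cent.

₹4.29 per share

PV(dividends) I = 11.22·e^(−0.0664·4/12) + 16.12·e^(−0.0664·6/12) = 26.5680
Fair futures F* = (S − I)·e^(rT) = (619.48 − 26.5680)·e^0.049800 = 592.9120 × 1.051061 = 623.1867
Market ₹627.48 > fair 623.1867: forward overpriced → cash-and-carry (borrow at r, buy the stock and collect the dividends, short the forward).
Profit at T = |F_mkt − F*| = |627.48 − 623.1867| = ₹4.29 per share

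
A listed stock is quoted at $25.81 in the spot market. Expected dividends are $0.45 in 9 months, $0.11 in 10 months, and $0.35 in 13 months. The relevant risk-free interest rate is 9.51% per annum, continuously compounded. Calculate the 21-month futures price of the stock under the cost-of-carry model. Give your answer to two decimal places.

PV(dividends) I = 0.45·e^(−0.0951·9/12) + 0.11·e^(−0.0951·10/12) + 0.35·e^(−0.0951·13/12)
I = 0.4190 + 0.1016 + 0.3157 = 0.8363
F = (S − I)·e^(rT) = (25.81 − 0.8363) · e^(0.0951·21/12)
= 24.9737 · e^0.166425 = 24.9737 × 1.181075 = $29.50

$29.50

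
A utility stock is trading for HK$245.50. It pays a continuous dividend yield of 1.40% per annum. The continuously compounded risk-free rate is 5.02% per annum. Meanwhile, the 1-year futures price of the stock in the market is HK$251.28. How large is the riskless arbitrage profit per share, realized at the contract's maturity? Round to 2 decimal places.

Fair futures: F* = S·e^(carry·T), with carry = (r − q) = 0.0502 − 0.0140 = 0.0362
F* = 245.50 · e^(0.0362 × 1) = 245.50 · e^0.036200 = 245.50 × 1.036863 = HK$254.5499
Market HK$251.28 < fair HK$254.5499: forward underpriced → reverse cash-and-carry (short spot, go long the forward).
At maturity, profit = |F_mkt − F*| = |251.28 − 254.5499| = HK$3.27 per share

HK$3.27 per share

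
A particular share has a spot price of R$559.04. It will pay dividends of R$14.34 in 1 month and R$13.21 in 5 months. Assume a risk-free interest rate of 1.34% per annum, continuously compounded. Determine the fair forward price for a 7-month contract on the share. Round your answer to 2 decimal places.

R$535.75

PV(dividends) I = 14.34·e^(−0.0134·1/12) + 13.21·e^(−0.0134·5/12)
I = 14.3240 + 13.1364 = 27.4604
F = (S − I)·e^(rT) = (559.04 − 27.4604) · e^(0.0134·7/12)
= 531.5796 · e^0.007817 = 531.5796 × 1.007848 = R$535.75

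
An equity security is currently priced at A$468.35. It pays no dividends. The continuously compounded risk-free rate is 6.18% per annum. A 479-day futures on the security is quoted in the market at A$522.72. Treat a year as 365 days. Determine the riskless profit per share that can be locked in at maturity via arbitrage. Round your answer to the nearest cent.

A$14.80 per share

Fair futures: F* = S·e^(carry·T), with carry = r = 0.0618
F* = 468.35 · e^(0.0618 × 479/365) = 468.35 · e^0.081102 = 468.35 × 1.084482 = A$507.9171
Market A$522.72 > fair A$507.9171: forward overpriced → cash-and-carry (buy spot, short the forward).
At maturity, profit = |F_mkt − F*| = |522.72 − 507.9171| = A$14.80 per share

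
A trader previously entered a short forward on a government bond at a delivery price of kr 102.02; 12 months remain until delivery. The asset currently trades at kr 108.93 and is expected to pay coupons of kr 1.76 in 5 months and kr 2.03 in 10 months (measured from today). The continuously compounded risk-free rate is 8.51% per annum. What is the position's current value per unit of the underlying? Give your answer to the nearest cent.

PV(remaining coupons) I = 1.76·e^(−0.0851·5/12) + 2.03·e^(−0.0851·10/12) = 3.5897
Current forward F = (S − I)·e^(rT) = (108.93 − 3.5897)·e^(0.0851·12/12) = 105.3403 × 1.088826 = 114.6973
Value (long) = (F − K)·e^(−rT) = (114.6973 − 102.02) × 0.918420 = 11.6431
Short position value = −(long value) = -kr 11.64

-kr 11.64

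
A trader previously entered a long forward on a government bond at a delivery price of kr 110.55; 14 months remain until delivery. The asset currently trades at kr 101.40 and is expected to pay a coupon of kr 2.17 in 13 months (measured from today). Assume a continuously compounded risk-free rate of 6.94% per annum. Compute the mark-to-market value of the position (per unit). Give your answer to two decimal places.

PV(remaining coupons) I = 2.17·e^(−0.0694·13/12) = 2.0128
Current forward F = (S − I)·e^(rT) = (101.40 − 2.0128)·e^(0.0694·14/12) = 99.3872 × 1.084335 = 107.7690
Value (long) = (F − K)·e^(−rT) = (107.7690 − 110.55) × 0.922224 = -2.5647
Value = -kr 2.56

-kr 2.56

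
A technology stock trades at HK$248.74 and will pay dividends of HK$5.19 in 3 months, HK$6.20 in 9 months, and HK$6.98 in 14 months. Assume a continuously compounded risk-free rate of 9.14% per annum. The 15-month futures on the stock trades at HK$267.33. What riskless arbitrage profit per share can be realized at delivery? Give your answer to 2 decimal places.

HK$7.69 per share

PV(dividends) I = 5.19·e^(−0.0914·3/12) + 6.20·e^(−0.0914·9/12) + 6.98·e^(−0.0914·14/12) = 17.1360
Fair futures F* = (S − I)·e^(rT) = (248.74 − 17.1360)·e^0.114250 = 231.6040 × 1.121032 = 259.6355
Market HK$267.33 > fair 259.6355: forward overpriced → cash-and-carry (borrow at r, buy the stock and collect the dividends, short the forward).
Profit at T = |F_mkt − F*| = |267.33 − 259.6355| = HK$7.69 per share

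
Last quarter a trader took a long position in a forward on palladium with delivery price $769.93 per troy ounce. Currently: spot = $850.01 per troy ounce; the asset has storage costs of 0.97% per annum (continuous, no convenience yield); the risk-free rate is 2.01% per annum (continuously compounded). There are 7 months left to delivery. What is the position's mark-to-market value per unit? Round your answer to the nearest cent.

Current fair forward for the remaining 7 months: F = S·e^((r + u)·T), (r + u) = 0.0201 + 0.0097 = 0.0298
F = 850.01 · e^(0.0298 × 7/12) = 850.01 × 1.017535 = 864.9149
Value of long forward = (F − K)·e^(−rT) = (864.9149 − 769.93) · e^(−0.0201·7/12)
= 94.9849 × 0.988343 = 93.88

$93.88 per troy ounce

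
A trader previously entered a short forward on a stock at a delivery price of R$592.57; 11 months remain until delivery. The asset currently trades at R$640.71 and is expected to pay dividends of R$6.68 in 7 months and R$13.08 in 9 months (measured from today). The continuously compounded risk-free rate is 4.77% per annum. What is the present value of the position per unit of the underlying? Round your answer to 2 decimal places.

PV(remaining dividends) I = 6.68·e^(−0.0477·7/12) + 13.08·e^(−0.0477·9/12) = 19.1170
Current forward F = (S − I)·e^(rT) = (640.71 − 19.1170)·e^(0.0477·11/12) = 621.5930 × 1.044695 = 649.3751
Value (long) = (F − K)·e^(−rT) = (649.3751 − 592.57) × 0.957217 = 54.3748
Short position value = −(long value) = -R$54.37

-R$54.37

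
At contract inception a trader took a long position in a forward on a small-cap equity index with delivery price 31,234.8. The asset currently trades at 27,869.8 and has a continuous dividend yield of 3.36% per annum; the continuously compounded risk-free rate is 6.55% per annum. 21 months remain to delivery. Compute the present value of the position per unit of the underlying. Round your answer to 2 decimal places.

Current fair forward for the remaining 21 months: F = S·e^((r − q)·T), (r − q) = 0.0655 − 0.0336 = 0.0319
F = 27869.8 · e^(0.0319 × 21/12) = 27869.8 × 1.05741262 = 29469.8782
Value of long forward = (F − K)·e^(−rT) = (29469.8782 − 31234.8) · e^(−0.0655·21/12)
= -1764.9218 × 0.89170047 = -1573.78

-1573.78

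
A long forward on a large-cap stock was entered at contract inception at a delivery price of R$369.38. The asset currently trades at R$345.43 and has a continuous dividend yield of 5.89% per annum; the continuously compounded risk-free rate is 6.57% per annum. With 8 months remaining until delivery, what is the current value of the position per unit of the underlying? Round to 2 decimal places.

-R$21.42

Current fair forward for the remaining 8 months: F = S·e^((r − q)·T), (r − q) = 0.0657 − 0.0589 = 0.0068
F = 345.43 · e^(0.0068 × 8/12) = 345.43 × 1.004544 = 346.9996
Value of long forward = (F − K)·e^(−rT) = (346.9996 − 369.38) · e^(−0.0657·8/12)
= -22.3804 × 0.957145 = -21.42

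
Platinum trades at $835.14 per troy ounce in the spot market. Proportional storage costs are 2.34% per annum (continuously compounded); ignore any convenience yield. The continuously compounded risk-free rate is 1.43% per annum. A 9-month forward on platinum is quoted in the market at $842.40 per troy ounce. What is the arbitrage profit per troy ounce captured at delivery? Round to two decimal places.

Fair forward: F* = S·e^(carry·T), with carry = (r + u) = 0.0143 + 0.0234 = 0.0377
F* = 835.14 · e^(0.0377 × 9/12) = 835.14 · e^0.028275 = 835.14 × 1.028679 = $859.0910
Market $842.40 < fair $859.0910: forward underpriced → reverse cash-and-carry (short spot, go long the forward).
At maturity, profit = |F_mkt − F*| = |842.40 − 859.0910| = $16.69 per troy ounce

$16.69 per troy ounce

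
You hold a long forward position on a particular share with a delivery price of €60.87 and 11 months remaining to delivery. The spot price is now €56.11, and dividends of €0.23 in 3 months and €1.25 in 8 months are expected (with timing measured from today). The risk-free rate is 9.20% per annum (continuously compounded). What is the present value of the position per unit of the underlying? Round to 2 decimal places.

-€1.24

PV(remaining dividends) I = 0.23·e^(−0.0920·3/12) + 1.25·e^(−0.0920·8/12) = 1.4004
Current forward F = (S − I)·e^(rT) = (56.11 − 1.4004)·e^(0.0920·11/12) = 54.7096 × 1.087991 = 59.5236
Value (long) = (F − K)·e^(−rT) = (59.5236 − 60.87) × 0.919125 = -1.2375
Value = -€1.24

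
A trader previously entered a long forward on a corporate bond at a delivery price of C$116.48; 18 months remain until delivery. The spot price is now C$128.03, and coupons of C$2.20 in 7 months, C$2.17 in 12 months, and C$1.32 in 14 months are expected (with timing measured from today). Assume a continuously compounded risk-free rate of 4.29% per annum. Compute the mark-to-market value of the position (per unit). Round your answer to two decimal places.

C$13.33

PV(remaining coupons) I = 2.20·e^(−0.0429·7/12) + 2.17·e^(−0.0429·12/12) + 1.32·e^(−0.0429·14/12) = 5.4801
Current forward F = (S − I)·e^(rT) = (128.03 − 5.4801)·e^(0.0429·18/12) = 122.5499 × 1.066466 = 130.6953
Value (long) = (F − K)·e^(−rT) = (130.6953 − 116.48) × 0.937677 = 13.3294
Value = C$13.33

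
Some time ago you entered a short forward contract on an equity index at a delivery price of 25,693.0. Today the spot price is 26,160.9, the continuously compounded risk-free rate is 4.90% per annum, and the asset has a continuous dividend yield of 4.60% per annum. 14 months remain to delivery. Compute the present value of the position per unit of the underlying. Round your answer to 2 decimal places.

-528.53

Current fair forward for the remaining 14 months: F = S·e^((r − q)·T), (r − q) = 0.0490 − 0.0460 = 0.0030
F = 26160.9 · e^(0.0030 × 14/12) = 26160.9 × 1.00350613 = 26252.6235
Value of long forward = (F − K)·e^(−rT) = (26252.6235 − 25693.0) · e^(−0.0490·14/12)
= 559.6235 × 0.94443665 = 528.53
Short position value = −(long value) = -528.53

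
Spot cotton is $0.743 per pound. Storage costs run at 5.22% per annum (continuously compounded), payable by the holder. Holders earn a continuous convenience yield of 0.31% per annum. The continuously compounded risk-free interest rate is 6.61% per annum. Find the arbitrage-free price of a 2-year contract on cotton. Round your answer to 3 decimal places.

Net carry = r + u − y = 0.0661 + 0.0522 − 0.0031 = 0.1152
F = S·e^((r+u−y)T) = 0.743 · e^(0.1152 × 2) = 0.743 · e^0.230400
= 0.743 × 1.259104 = $0.936 per pound

$0.936 per pound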